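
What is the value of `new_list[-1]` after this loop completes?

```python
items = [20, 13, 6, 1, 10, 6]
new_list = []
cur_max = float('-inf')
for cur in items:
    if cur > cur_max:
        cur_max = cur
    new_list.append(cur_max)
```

Running max ends at 20
`new_list` takes the values: [] → [20] → [20, 20] → [20, 20, 20] → [20, 20, 20, 20] → [20, 20, 20, 20, 20] → [20, 20, 20, 20, 20, 20]
So `new_list[-1]` = 20

Answer: 20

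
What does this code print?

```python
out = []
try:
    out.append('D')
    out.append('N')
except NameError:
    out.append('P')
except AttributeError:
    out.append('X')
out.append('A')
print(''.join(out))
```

Execution trace: 'D' (try body) → 'N' (try body, no exception) → 'A' (after the try/except). Output: DNA

Answer: DNA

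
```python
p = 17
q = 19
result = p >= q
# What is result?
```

Trace:
`p = 17` → p = 17
`q = 19` → q = 19
`result = p >= q` → result = False
So result = False

Answer: False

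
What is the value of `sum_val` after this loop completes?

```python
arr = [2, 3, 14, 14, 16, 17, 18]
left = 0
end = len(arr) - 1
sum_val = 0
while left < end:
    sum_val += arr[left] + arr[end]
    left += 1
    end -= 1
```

Sum of pairs from ends
`sum_val` takes the values: 0 → 20 → 40 → 70

Answer: 70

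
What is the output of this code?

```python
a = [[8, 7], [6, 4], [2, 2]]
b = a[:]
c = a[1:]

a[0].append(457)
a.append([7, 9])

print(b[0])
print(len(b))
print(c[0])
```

Key concept: slice with nested mutation.
Step by step:
`a = [[8, 7], [6, 4], [2, 2]]` → a = [[8, 7], [6, 4], [2, 2]]
`b = a[:]` → b = [[8, 7], [6, 4], [2, 2]]
`c = a[1:]` → c = [[6, 4], [2, 2]]
`a[0].append(457)` → a = [[8, 7, 457], [6, 4], [2, 2]]; b = [[8, 7, 457], [6, 4], [2, 2]]
`a.append([7, 9])` → a = [[8, 7, 457], [6, 4], [2, 2], [7, 9]]
`print(b[0])` → prints [8, 7, 457]
`print(len(b))` → prints 3
`print(c[0])` → prints [6, 4]

Answer:
[8, 7, 457]
3
[6, 4]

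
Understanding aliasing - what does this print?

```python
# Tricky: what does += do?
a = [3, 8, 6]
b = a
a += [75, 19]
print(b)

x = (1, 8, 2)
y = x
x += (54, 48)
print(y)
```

Key concept: += behavior differs for mutable vs immutable.
Step by step:
`a = [3, 8, 6]` → a = [3, 8, 6]
`b = a` → b = [3, 8, 6] (same object as a)
`a += [75, 19]` → a = [3, 8, 6, 75, 19] (same object as b); b = [3, 8, 6, 75, 19] (same object as a)
`print(b)` → prints [3, 8, 6, 75, 19]
`x = (1, 8, 2)` → x = (1, 8, 2)
`y = x` → y = (1, 8, 2)
`x += (54, 48)` → x = (1, 8, 2, 54, 48)
`print(y)` → prints (1, 8, 2)

Answer:
[3, 8, 6, 75, 19]
(1, 8, 2)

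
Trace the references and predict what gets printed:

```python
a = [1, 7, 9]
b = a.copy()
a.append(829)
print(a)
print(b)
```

Key concept: list.copy() creates independent copy.
Step by step:
`a = [1, 7, 9]` → a = [1, 7, 9]
`b = a.copy()` → b = [1, 7, 9]
`a.append(829)` → a = [1, 7, 9, 829]
`print(a)` → prints [1, 7, 9, 829]
`print(b)` → prints [1, 7, 9]

Answer:
[1, 7, 9, 829]
[1, 7, 9]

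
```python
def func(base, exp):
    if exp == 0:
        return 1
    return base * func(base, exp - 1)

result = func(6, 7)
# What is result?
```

func(6, 7) = 6 * 6 * 6 * 6 * 6 * 6 * 6 = 279936

Answer: 279936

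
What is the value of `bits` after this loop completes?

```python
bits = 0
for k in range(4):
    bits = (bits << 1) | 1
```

Build 4 consecutive 1-bits: 0b1111
`bits` takes the values: 0 → 1 → 3 → 7 → 15

Answer: 15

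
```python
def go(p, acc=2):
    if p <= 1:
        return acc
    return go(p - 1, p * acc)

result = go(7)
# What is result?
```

Accumulator trace (n, acc): (7, 2) -> (6, 14) -> (5, 84) -> (4, 420) -> (3, 1680) -> (2, 5040) -> (1, 10080) -> return 10080

Answer: 10080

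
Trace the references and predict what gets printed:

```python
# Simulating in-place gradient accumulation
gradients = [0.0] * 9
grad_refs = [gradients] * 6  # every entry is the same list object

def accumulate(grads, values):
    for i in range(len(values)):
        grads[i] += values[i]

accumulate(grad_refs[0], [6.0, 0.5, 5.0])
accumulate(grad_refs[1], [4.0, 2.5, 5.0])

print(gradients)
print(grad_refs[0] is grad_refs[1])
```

Key concept: gradient accumulation aliasing.
Step by step:
`gradients = [0.0] * 9` → gradients = [0.0, 0.0, 0.0, 0.0, 0.0, 0.0, 0.0, 0.0, 0.0]
`grad_refs = [gradients] * 6` → grad_refs = [[0.0, 0.0, 0.0, 0.0, 0.0, 0.0, 0.0, 0.0, 0.0], [0.0, 0.0, 0.0, 0.0, 0.0, 0.0, 0.0, 0.0, 0.0], [0.0, 0.0, 0.0, 0.0, 0.0, 0.0, 0.0, 0.0, 0.0], [0.0, 0.0, 0.0, 0.0, 0.0, 0.0, 0.0, 0.0, 0.0], [0.0, 0.0, 0.0, 0.0, 0.0, 0.0, 0.0, 0.0, 0.0], [0.0, 0.0, 0.0, 0.0, 0.0, 0.0, 0.0, 0.0, 0.0]]
`accumulate(grad_refs[0], [6.0, 0.5, 5.0])` → gradients = [6.0, 0.5, 5.0, 0.0, 0.0, 0.0, 0.0, 0.0, 0.0]; grad_refs = [[6.0, 0.5, 5.0, 0.0, 0.0, 0.0, 0.0, 0.0, 0.0], [6.0, 0.5, 5.0, 0.0, 0.0, 0.0, 0.0, 0.0, 0.0], [6.0, 0.5, 5.0, 0.0, 0.0, 0.0, 0.0, 0.0, 0.0], [6.0, 0.5, 5.0, 0.0, 0.0, 0.0, 0.0, 0.0, 0.0], [6.0, 0.5, 5.0, 0.0, 0.0, 0.0, 0.0, 0.0, 0.0], [6.0, 0.5, 5.0, 0.0, 0.0, 0.0, 0.0, 0.0, 0.0]]
`accumulate(grad_refs[1], [4.0, 2.5, 5.0])` → gradients = [10.0, 3.0, 10.0, 0.0, 0.0, 0.0, 0.0, 0.0, 0.0]; grad_refs = [[10.0, 3.0, 10.0, 0.0, 0.0, 0.0, 0.0, 0.0, 0.0], [10.0, 3.0, 10.0, 0.0, 0.0, 0.0, 0.0, 0.0, 0.0], [10.0, 3.0, 10.0, 0.0, 0.0, 0.0, 0.0, 0.0, 0.0], [10.0, 3.0, 10.0, 0.0, 0.0, 0.0, 0.0, 0.0, 0.0], [10.0, 3.0, 10.0, 0.0, 0.0, 0.0, 0.0, 0.0, 0.0], [10.0, 3.0, 10.0, 0.0, 0.0, 0.0, 0.0, 0.0, 0.0]]
`print(gradients)` → prints [10.0, 3.0, 10.0, 0.0, 0.0, 0.0, 0.0, 0.0, 0.0]
`print(grad_refs[0] is grad_refs[1])` → prints True

Answer:
[10.0, 3.0, 10.0, 0.0, 0.0, 0.0, 0.0, 0.0, 0.0]
True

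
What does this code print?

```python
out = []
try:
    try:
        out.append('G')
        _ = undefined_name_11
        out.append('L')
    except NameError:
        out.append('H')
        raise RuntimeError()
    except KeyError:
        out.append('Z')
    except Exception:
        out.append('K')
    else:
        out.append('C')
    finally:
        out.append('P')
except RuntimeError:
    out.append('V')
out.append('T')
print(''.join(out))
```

Execution trace: 'G' (inner try body) → 'H' (inner except NameError) → 'P' (inner finally) → 'V' (outer except RuntimeError) → 'T' (after the try/except). Output: GHPVT

Answer: GHPVT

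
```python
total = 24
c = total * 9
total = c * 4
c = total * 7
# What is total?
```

Trace:
`total = 24` → total = 24
`c = total * 9` → c = 216
`total = c * 4` → total = 864
`c = total * 7` → c = 6048
So total = 864

Answer: 864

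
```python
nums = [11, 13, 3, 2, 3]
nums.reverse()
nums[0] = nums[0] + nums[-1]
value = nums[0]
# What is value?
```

Trace:
`nums = [11, 13, 3, 2, 3]` → nums = [11, 13, 3, 2, 3]
`nums.reverse()` → nums = [3, 2, 3, 13, 11]
`nums[0] = nums[0] + nums[-1]` → nums = [14, 2, 3, 13, 11]
`value = nums[0]` → value = 14
So value = 14

Answer: 14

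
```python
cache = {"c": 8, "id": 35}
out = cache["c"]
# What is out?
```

Trace:
`cache = {"c": 8, "id": 35}` → cache = {'c': 8, 'id': 35}
`out = cache["c"]` → out = 8
So out = 8

Answer: 8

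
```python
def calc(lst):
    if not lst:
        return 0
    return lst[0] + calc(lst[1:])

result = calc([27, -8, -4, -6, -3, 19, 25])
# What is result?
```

27 + (-8) + (-4) + (-6) + (-3) + 19 + 25 + 0 = 50

Answer: 50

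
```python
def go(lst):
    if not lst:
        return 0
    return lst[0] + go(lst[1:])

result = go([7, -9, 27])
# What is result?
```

7 + (-9) + 27 + 0 = 25

Answer: 25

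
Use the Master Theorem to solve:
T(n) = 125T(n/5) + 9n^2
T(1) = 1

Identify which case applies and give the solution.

a=125, b=5, f(n)=9n^2. log_5(125) = 3. Since c=2 < 3, Case 1 applies: T(n) = Θ(n^log_b(a)) = O(n^3).

Answer: O(n^3) - Case 1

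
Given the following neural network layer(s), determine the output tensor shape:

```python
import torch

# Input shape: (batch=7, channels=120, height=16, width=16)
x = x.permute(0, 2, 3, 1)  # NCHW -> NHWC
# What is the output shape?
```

Input: (7, 120, 16, 16) -> Output: (7, 16, 16, 120)

Answer: (7, 16, 16, 120)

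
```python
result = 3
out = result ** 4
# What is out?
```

Trace:
`result = 3` → result = 3
`out = result ** 4` → out = 81
So out = 81

Answer: 81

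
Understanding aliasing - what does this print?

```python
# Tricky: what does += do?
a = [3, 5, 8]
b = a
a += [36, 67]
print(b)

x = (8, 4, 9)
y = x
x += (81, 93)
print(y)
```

Key concept: += behavior differs for mutable vs immutable.
Step by step:
`a = [3, 5, 8]` → a = [3, 5, 8]
`b = a` → b = [3, 5, 8] (same object as a)
`a += [36, 67]` → a = [3, 5, 8, 36, 67] (same object as b); b = [3, 5, 8, 36, 67] (same object as a)
`print(b)` → prints [3, 5, 8, 36, 67]
`x = (8, 4, 9)` → x = (8, 4, 9)
`y = x` → y = (8, 4, 9)
`x += (81, 93)` → x = (8, 4, 9, 81, 93)
`print(y)` → prints (8, 4, 9)

Answer:
[3, 5, 8, 36, 67]
(8, 4, 9)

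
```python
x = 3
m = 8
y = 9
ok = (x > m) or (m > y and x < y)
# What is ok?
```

Trace:
`x = 3` → x = 3
`m = 8` → m = 8
`y = 9` → y = 9
`ok = (x > m) or (m > y and x < y)` → ok = False
So ok = False

Answer: False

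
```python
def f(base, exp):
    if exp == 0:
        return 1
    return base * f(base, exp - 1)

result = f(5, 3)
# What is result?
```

f(5, 3) = 5 * 5 * 5 = 125

Answer: 125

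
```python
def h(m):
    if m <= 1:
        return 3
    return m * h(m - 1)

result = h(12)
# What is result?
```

h(12) = 12 * 11 * 10 * 9 * 8 * 7 * 6 * 5 * 4 * 3 * 2 * 3 = 1437004800

Answer: 1437004800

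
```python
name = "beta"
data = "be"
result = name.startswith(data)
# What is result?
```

Trace:
`name = "beta"` → name = 'beta'
`data = "be"` → data = 'be'
`result = name.startswith(data)` → result = True
So result = True

Answer: True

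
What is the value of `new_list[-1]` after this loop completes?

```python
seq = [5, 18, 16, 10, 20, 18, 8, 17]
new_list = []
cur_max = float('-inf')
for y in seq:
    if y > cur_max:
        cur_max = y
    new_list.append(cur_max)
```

Running max ends at 20
`new_list` takes the values: [] → [5] → [5, 18] → [5, 18, 18] → [5, 18, 18, 18] → [5, 18, 18, 18, 20] → [5, 18, 18, 18, 20, 20] → [5, 18, 18, 18, 20, 20, 20] → [5, 18, 18, 18, 20, 20, 20, 20]
So `new_list[-1]` = 20

Answer: 20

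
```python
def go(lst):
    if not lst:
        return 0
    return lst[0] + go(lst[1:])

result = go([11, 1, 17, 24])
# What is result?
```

11 + 1 + 17 + 24 + 0 = 53

Answer: 53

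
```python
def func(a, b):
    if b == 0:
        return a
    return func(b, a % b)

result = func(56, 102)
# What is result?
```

func(56, 102) -> func(102, 56) -> func(56, 46) -> func(46, 10) -> func(10, 6) -> func(6, 4) -> func(4, 2) -> func(2, 0) -> 2

Answer: 2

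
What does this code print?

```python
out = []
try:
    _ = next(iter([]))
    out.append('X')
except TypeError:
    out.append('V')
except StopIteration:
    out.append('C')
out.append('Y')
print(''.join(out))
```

Execution trace: 'C' (except StopIteration) → 'Y' (after the try/except). Output: CY

Answer: CY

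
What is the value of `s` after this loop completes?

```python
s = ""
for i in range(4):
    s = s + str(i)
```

Concatenate digits 0 to 3
`s` takes the values: "" → "0" → "01" → "012" → "0123"

Answer: "0123"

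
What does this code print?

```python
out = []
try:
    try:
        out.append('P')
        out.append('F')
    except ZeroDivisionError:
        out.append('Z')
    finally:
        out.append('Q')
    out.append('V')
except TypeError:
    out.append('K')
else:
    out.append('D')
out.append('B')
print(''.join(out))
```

Execution trace: 'P' (inner try body) → 'F' (inner try body, no exception) → 'Q' (inner finally) → 'V' (try body, no exception) → 'D' (else) → 'B' (after the try/except). Output: PFQVDB

Answer: PFQVDB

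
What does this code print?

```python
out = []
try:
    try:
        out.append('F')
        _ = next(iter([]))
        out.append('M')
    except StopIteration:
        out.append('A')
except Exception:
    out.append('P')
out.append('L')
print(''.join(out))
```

Execution trace: 'F' (inner try body) → 'A' (inner except StopIteration) → 'L' (after the try/except). Output: FAL

Answer: FAL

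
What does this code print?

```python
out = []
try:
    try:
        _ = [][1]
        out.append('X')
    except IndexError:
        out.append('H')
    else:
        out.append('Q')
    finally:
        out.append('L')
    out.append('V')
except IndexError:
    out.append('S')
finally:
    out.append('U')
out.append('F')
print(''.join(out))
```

Execution trace: 'H' (inner except IndexError) → 'L' (inner finally) → 'V' (try body, no exception) → 'U' (finally) → 'F' (after the try/except). Output: HLVUF

Answer: HLVUF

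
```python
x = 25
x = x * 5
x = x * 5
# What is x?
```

Trace:
`x = 25` → x = 25
`x = x * 5` → x = 125
`x = x * 5` → x = 625
So x = 625

Answer: 625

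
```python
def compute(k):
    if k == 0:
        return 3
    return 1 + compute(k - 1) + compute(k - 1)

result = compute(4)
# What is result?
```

compute(k) = 1 + 2·compute(k-1), compute(0)=3. Closed form: (3+1)·2^4 - 1 = 63.

Answer: 63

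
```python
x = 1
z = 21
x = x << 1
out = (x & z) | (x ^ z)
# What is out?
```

Trace:
`x = 1` → x = 1
`z = 21` → z = 21
`x = x << 1` → x = 2
`out = (x & z) | (x ^ z)` → out = 23
So out = 23

Answer: 23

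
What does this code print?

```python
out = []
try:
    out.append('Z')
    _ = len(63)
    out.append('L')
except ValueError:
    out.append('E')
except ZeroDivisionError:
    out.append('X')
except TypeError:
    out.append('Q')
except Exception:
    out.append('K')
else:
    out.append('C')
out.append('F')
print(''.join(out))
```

Execution trace: 'Z' (try body) → 'Q' (except TypeError) → 'F' (after the try/except). Output: ZQF

Answer: ZQF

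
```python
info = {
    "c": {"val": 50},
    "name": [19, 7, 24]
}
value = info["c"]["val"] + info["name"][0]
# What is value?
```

Trace:
`info = { ...` → info = {'c': {'val': 50}, 'name': [19, 7, 24]}
`value = info["c"]["val"] + info["name"][0]` → value = 69
So value = 69

Answer: 69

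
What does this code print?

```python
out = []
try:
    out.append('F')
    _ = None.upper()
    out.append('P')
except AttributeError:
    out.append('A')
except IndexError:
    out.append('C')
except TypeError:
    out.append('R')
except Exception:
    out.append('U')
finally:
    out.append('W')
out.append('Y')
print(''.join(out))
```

Execution trace: 'F' (try body) → 'A' (except AttributeError) → 'W' (finally) → 'Y' (after the try/except). Output: FAWY

Answer: FAWY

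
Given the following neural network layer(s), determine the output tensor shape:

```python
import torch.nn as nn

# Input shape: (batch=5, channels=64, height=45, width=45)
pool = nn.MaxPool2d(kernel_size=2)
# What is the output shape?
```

Input: (5, 64, 45, 45) -> Output: (5, 64, 22, 22)

Answer: (5, 64, 22, 22)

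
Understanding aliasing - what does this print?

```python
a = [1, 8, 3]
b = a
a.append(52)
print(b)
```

Key concept: basic list aliasing.
Step by step:
`a = [1, 8, 3]` → a = [1, 8, 3]
`b = a` → b = [1, 8, 3] (same object as a)
`a.append(52)` → a = [1, 8, 3, 52] (same object as b); b = [1, 8, 3, 52] (same object as a)
`print(b)` → prints [1, 8, 3, 52]

Answer: [1, 8, 3, 52]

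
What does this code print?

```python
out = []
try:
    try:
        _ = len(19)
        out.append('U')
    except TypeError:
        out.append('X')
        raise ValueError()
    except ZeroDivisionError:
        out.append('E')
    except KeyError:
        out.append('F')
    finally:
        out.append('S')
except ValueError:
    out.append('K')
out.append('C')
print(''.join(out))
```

Execution trace: 'X' (inner except TypeError) → 'S' (inner finally) → 'K' (outer except ValueError) → 'C' (after the try/except). Output: XSKC

Answer: XSKC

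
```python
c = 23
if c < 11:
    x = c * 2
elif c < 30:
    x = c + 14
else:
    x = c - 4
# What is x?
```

Trace:
`c = 23` → c = 23
`if c < 11: ...` → c < 11 is False, c < 30 is True → x = 37
So x = 37

Answer: 37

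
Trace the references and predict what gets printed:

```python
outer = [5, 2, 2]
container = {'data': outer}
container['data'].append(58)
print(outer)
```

Key concept: dict holds reference to list.
Step by step:
`outer = [5, 2, 2]` → outer = [5, 2, 2]
`container = {'data': outer}` → container = {'data': [5, 2, 2]}
`container['data'].append(58)` → outer = [5, 2, 2, 58]; container = {'data': [5, 2, 2, 58]}
`print(outer)` → prints [5, 2, 2, 58]

Answer: [5, 2, 2, 58]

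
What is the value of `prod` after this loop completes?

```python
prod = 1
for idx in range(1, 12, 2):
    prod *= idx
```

Product of 1, 3, 5, ... up to 11
`prod` takes the values: 1 → 3 → 15 → 105 → 945 → 10395

Answer: 10395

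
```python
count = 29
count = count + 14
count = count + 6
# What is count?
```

Trace:
`count = 29` → count = 29
`count = count + 14` → count = 43
`count = count + 6` → count = 49
So count = 49

Answer: 49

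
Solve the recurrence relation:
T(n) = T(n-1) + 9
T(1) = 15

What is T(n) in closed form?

Unrolling: T(n) = T(1) + 9·(n-1) = 15 + 9(n-1) = 9n + 6.

Answer: T(n) = 9n + 6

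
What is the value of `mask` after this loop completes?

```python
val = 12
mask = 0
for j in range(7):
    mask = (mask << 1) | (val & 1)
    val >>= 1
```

Reverse lowest 7 bits of 12
`mask` takes the values: 0 → 1 → 3 → 6 → 12 → 24

Answer: 24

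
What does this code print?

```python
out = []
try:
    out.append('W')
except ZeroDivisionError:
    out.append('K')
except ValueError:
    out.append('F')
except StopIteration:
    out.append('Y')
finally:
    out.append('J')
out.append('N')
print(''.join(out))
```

Execution trace: 'W' (try body, no exception) → 'J' (finally) → 'N' (after the try/except). Output: WJN

Answer: WJN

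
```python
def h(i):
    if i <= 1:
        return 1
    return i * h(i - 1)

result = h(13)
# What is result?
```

h(13) = 13 * 12 * 11 * 10 * 9 * 8 * 7 * 6 * 5 * 4 * 3 * 2 * 1 = 6227020800

Answer: 6227020800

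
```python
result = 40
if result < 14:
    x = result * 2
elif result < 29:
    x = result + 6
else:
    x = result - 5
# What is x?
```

Trace:
`result = 40` → result = 40
`if result < 14: ...` → result < 14 is False, result < 29 is False, take else branch → x = 35
So x = 35

Answer: 35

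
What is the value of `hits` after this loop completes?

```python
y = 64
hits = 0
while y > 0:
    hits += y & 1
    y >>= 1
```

Count set bits in 64 (binary: 0b1000000)
`hits` takes the values: 0 → 1

Answer: 1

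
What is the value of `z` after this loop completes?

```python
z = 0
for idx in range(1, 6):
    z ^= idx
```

XOR of 1 to 5
`z` takes the values: 0 → 1 → 3 → 0 → 4 → 1

Answer: 1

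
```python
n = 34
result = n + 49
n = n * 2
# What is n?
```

Trace:
`n = 34` → n = 34
`result = n + 49` → result = 83
`n = n * 2` → n = 68
So n = 68

Answer: 68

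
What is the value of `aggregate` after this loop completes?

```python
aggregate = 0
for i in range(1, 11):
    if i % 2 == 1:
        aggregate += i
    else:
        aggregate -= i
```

Add odd, subtract even
`aggregate` takes the values: 0 → 1 → -1 → 2 → -2 → 3 → -3 → 4 → -4 → 5 → -5

Answer: -5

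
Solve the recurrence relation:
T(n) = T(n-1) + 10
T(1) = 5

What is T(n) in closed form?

Unrolling: T(n) = T(1) + 10·(n-1) = 5 + 10(n-1) = 10n - 5.

Answer: T(n) = 10n - 5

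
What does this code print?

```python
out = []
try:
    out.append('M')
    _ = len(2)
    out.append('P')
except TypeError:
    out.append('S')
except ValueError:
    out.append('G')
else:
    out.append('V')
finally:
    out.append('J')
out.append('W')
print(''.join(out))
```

Execution trace: 'M' (try body) → 'S' (except TypeError) → 'J' (finally) → 'W' (after the try/except). Output: MSJW

Answer: MSJW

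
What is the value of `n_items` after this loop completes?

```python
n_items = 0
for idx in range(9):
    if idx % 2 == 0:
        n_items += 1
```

Count numbers divisible by 2 in range(9)
`n_items` takes the values: 0 → 1 → 2 → 3 → 4 → 5

Answer: 5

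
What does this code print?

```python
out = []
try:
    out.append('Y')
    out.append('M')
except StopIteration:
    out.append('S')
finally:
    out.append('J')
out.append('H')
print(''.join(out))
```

Execution trace: 'Y' (try body) → 'M' (try body, no exception) → 'J' (finally) → 'H' (after the try/except). Output: YMJH

Answer: YMJH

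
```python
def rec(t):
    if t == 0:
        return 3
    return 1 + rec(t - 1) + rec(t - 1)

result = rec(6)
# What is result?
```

rec(t) = 1 + 2·rec(t-1), rec(0)=3. Closed form: (3+1)·2^6 - 1 = 255.

Answer: 255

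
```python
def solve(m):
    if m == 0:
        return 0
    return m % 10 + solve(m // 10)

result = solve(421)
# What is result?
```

Sum of digits of 421: 1 + 2 + 4 = 7

Answer: 7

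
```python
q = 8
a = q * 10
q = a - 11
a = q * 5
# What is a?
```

Trace:
`q = 8` → q = 8
`a = q * 10` → a = 80
`q = a - 11` → q = 69
`a = q * 5` → a = 345
So a = 345

Answer: 345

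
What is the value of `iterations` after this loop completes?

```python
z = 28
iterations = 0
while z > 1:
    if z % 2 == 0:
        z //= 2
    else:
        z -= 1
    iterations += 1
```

Steps to reduce 28 to 1
`iterations` takes the values: 0 → 1 → 2 → 3 → 4 → 5 → 6

Answer: 6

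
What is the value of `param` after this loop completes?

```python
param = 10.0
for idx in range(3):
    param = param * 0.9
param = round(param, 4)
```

Exponential decay: 10.0 * 0.9^3
`param` takes the values: 10.0 → 9.0 → 8.1 → 7.29

Answer: 7.29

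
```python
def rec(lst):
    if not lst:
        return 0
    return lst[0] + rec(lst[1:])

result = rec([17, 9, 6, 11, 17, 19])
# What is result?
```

17 + 9 + 6 + 11 + 17 + 19 + 0 = 79

Answer: 79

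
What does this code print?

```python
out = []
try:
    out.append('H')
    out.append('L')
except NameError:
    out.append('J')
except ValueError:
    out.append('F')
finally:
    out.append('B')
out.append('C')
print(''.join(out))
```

Execution trace: 'H' (try body) → 'L' (try body, no exception) → 'B' (finally) → 'C' (after the try/except). Output: HLBC

Answer: HLBC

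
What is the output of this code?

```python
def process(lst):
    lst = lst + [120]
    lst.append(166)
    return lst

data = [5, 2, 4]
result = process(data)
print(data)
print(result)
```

Key concept: rebinding parameter vs mutation.
Step by step:
`data = [5, 2, 4]` → data = [5, 2, 4]
`result = process(data)` → result = [5, 2, 4, 120, 166]
`print(data)` → prints [5, 2, 4]
`print(result)` → prints [5, 2, 4, 120, 166]

Answer:
[5, 2, 4]
[5, 2, 4, 120, 166]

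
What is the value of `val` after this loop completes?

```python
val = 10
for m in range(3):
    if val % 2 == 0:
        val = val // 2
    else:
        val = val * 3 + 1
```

Collatz-style transformation from 10
`val` takes the values: 10 → 5 → 16 → 8

Answer: 8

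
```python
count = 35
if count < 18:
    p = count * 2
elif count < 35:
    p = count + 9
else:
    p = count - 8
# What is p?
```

Trace:
`count = 35` → count = 35
`if count < 18: ...` → count < 18 is False, count < 35 is False, take else branch → p = 27
So p = 27

Answer: 27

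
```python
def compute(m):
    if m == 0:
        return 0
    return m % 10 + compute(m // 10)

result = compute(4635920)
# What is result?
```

Sum of digits of 4635920: 0 + 2 + 9 + 5 + 3 + 6 + 4 = 29

Answer: 29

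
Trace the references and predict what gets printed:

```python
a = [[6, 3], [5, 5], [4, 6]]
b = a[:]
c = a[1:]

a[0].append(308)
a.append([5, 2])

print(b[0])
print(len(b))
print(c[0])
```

Key concept: slice with nested mutation.
Step by step:
`a = [[6, 3], [5, 5], [4, 6]]` → a = [[6, 3], [5, 5], [4, 6]]
`b = a[:]` → b = [[6, 3], [5, 5], [4, 6]]
`c = a[1:]` → c = [[5, 5], [4, 6]]
`a[0].append(308)` → a = [[6, 3, 308], [5, 5], [4, 6]]; b = [[6, 3, 308], [5, 5], [4, 6]]
`a.append([5, 2])` → a = [[6, 3, 308], [5, 5], [4, 6], [5, 2]]
`print(b[0])` → prints [6, 3, 308]
`print(len(b))` → prints 3
`print(c[0])` → prints [5, 5]

Answer:
[6, 3, 308]
3
[5, 5]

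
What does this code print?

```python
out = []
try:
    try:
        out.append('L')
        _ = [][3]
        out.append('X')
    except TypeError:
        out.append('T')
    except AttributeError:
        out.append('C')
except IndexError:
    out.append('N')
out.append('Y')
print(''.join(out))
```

Execution trace: 'L' (try body) → 'N' (outer except IndexError) → 'Y' (after the try/except). Output: LNY

Answer: LNY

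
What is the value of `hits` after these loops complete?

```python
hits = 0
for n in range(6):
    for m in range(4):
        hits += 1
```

6 * 4 = 24
`hits` takes the values: 0 → 1 → 2 → 3 → 4 → 5 → 6 → 7 → 8 → 9 → 10 → 11 → 12 → 13 → 14 → 15 → 16 → 17 → 18 → 19 → 20 → 21 → 22 → 23 → 24

Answer: 24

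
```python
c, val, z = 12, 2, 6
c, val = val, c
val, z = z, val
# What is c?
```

Trace:
`c, val, z = 12, 2, 6` → c = 12; val = 2; z = 6
`c, val = val, c` → c = 2; val = 12
`val, z = z, val` → val = 6; z = 12
So c = 2

Answer: 2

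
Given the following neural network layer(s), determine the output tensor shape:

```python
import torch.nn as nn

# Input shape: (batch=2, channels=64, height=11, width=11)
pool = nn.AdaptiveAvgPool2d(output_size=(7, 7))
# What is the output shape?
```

Input: (2, 64, 11, 11) -> Output: (2, 64, 7, 7)

Answer: (2, 64, 7, 7)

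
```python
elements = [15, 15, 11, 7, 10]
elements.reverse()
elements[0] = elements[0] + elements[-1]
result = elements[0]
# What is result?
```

Trace:
`elements = [15, 15, 11, 7, 10]` → elements = [15, 15, 11, 7, 10]
`elements.reverse()` → elements = [10, 7, 11, 15, 15]
`elements[0] = elements[0] + elements[-1]` → elements = [25, 7, 11, 15, 15]
`result = elements[0]` → result = 25
So result = 25

Answer: 25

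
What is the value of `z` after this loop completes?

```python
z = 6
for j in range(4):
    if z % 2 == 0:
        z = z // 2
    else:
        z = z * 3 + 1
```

Collatz-style transformation from 6
`z` takes the values: 6 → 3 → 10 → 5 → 16

Answer: 16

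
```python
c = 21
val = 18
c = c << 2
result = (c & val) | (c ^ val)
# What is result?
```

Trace:
`c = 21` → c = 21
`val = 18` → val = 18
`c = c << 2` → c = 84
`result = (c & val) | (c ^ val)` → result = 86
So result = 86

Answer: 86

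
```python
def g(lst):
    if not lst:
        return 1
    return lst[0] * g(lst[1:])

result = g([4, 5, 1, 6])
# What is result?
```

Product over [4, 5, 1, 6] = 4 * 5 * 1 * 6 = 120

Answer: 120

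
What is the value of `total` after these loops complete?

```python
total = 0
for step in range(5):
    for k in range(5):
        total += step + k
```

Sum of all step+k for step,k in 5x5
`total` takes the values: 0 → 1 → 3 → 6 → 10 → 11 → 13 → 16 → 20 → 25 → 27 → 30 → 34 → 39 → 45 → 48 → 52 → 57 → 63 → 70 → 74 → 79 → 85 → 92 → 100

Answer: 100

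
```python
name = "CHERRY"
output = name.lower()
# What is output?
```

Trace:
`name = "CHERRY"` → name = 'CHERRY'
`output = name.lower()` → output = 'cherry'
So output = 'cherry'

Answer: 'cherry'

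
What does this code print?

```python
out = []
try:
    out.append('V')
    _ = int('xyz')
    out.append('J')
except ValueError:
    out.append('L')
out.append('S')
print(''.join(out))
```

Execution trace: 'V' (try body) → 'L' (except ValueError) → 'S' (after the try/except). Output: VLS

Answer: VLS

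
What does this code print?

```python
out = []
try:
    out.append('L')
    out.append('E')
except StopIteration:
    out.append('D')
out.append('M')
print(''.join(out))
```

Execution trace: 'L' (try body) → 'E' (try body, no exception) → 'M' (after the try/except). Output: LEM

Answer: LEM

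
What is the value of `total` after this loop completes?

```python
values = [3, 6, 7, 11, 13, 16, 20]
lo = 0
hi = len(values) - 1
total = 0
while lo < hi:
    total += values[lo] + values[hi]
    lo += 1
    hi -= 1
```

Sum of pairs from ends
`total` takes the values: 0 → 23 → 45 → 65

Answer: 65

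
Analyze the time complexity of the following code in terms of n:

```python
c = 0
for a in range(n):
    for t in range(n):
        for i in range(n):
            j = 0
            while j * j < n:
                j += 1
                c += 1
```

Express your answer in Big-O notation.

Each loop level contributes: n × n × n × √n. Multiplying the contributions gives O(n^3√n).

Answer: O(n^3√n)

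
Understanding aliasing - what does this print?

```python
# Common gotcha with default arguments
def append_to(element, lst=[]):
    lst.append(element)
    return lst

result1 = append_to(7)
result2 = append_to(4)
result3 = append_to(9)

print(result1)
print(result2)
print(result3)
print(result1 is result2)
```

Key concept: mutable default argument gotcha.
Step by step:
`result1 = append_to(7)` → result1 = [7]
`result2 = append_to(4)` → result1 = [7, 4] (same object as result2); result2 = [7, 4] (same object as result1)
`result3 = append_to(9)` → result1 = [7, 4, 9] (same object as result2, result3); result2 = [7, 4, 9] (same object as result1, result3); result3 = [7, 4, 9] (same object as result1, result2)
`print(result1)` → prints [7, 4, 9]
`print(result2)` → prints [7, 4, 9]
`print(result3)` → prints [7, 4, 9]
`print(result1 is result2)` → prints True

Answer:
[7, 4, 9]
[7, 4, 9]
[7, 4, 9]
True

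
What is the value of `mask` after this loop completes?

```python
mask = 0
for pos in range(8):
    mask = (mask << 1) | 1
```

Build 8 consecutive 1-bits: 0b11111111
`mask` takes the values: 0 → 1 → 3 → 7 → 15 → 31 → 63 → 127 → 255

Answer: 255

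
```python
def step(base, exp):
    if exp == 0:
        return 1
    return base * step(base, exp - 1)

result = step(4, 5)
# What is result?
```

step(4, 5) = 4 * 4 * 4 * 4 * 4 = 1024

Answer: 1024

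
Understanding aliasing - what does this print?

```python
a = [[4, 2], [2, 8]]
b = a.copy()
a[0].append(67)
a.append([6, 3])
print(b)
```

Key concept: shallow copy with nested lists.
Step by step:
`a = [[4, 2], [2, 8]]` → a = [[4, 2], [2, 8]]
`b = a.copy()` → b = [[4, 2], [2, 8]]
`a[0].append(67)` → a = [[4, 2, 67], [2, 8]]; b = [[4, 2, 67], [2, 8]]
`a.append([6, 3])` → a = [[4, 2, 67], [2, 8], [6, 3]]
`print(b)` → prints [[4, 2, 67], [2, 8]]

Answer: [[4, 2, 67], [2, 8]]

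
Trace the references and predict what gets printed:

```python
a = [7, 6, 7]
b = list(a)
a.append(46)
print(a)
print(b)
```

Key concept: list() constructor creates copy.
Step by step:
`a = [7, 6, 7]` → a = [7, 6, 7]
`b = list(a)` → b = [7, 6, 7]
`a.append(46)` → a = [7, 6, 7, 46]
`print(a)` → prints [7, 6, 7, 46]
`print(b)` → prints [7, 6, 7]

Answer:
[7, 6, 7, 46]
[7, 6, 7]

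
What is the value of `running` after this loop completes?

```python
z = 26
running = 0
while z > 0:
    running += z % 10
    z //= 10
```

Sum digits of 26
`running` takes the values: 0 → 6 → 8

Answer: 8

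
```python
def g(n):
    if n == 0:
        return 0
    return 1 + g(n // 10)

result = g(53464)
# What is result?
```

Count of digits of 53464: 5

Answer: 5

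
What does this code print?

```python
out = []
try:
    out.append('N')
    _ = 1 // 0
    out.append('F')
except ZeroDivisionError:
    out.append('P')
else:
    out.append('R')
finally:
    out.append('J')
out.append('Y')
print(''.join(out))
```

Execution trace: 'N' (try body) → 'P' (except ZeroDivisionError) → 'J' (finally) → 'Y' (after the try/except). Output: NPJY

Answer: NPJY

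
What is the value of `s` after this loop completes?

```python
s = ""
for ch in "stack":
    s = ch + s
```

Reverse 'stack'
`s` takes the values: "" → "s" → "ts" → "ats" → "cats" → "kcats"

Answer: "kcats"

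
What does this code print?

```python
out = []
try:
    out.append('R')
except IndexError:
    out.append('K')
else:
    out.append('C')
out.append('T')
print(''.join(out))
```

Execution trace: 'R' (try body, no exception) → 'C' (else) → 'T' (after the try/except). Output: RCT

Answer: RCT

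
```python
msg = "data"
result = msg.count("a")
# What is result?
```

Trace:
`msg = "data"` → msg = 'data'
`result = msg.count("a")` → result = 2
So result = 2

Answer: 2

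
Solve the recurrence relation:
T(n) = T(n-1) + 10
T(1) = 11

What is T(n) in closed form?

Unrolling: T(n) = T(1) + 10·(n-1) = 11 + 10(n-1) = 10n + 1.

Answer: T(n) = 10n + 1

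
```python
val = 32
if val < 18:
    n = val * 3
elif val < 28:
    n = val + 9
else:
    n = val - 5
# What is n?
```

Trace:
`val = 32` → val = 32
`if val < 18: ...` → val < 18 is False, val < 28 is False, take else branch → n = 27
So n = 27

Answer: 27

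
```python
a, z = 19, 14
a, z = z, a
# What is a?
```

Trace:
`a, z = 19, 14` → a = 19; z = 14
`a, z = z, a` → a = 14; z = 19
So a = 14

Answer: 14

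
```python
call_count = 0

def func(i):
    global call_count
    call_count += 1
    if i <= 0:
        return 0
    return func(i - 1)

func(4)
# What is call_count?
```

Linear recursion stepping by 1: 5 calls from i=4 down to ≤0.

Answer: 5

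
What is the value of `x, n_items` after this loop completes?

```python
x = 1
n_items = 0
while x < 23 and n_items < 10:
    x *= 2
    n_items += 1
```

Double until >= 23 or 10 iterations
`x, n_items` takes the values: (1, 0) → (2, 0) → (2, 1) → (4, 1) → (4, 2) → (8, 2) → (8, 3) → (16, 3) → (16, 4) → (32, 4) → (32, 5)

Answer: 32, 5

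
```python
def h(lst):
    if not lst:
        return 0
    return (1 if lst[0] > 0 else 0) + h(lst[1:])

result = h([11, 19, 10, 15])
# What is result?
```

Count of positive elements in [11, 19, 10, 15] = 4

Answer: 4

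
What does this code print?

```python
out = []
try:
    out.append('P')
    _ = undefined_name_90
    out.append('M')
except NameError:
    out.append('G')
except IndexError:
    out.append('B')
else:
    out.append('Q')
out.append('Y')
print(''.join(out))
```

Execution trace: 'P' (try body) → 'G' (except NameError) → 'Y' (after the try/except). Output: PGY

Answer: PGY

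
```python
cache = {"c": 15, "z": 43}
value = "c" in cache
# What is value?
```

Trace:
`cache = {"c": 15, "z": 43}` → cache = {'c': 15, 'z': 43}
`value = "c" in cache` → value = True
So value = True

Answer: True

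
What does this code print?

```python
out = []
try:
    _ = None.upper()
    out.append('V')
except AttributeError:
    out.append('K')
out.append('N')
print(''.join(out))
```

Execution trace: 'K' (except AttributeError) → 'N' (after the try/except). Output: KN

Answer: KN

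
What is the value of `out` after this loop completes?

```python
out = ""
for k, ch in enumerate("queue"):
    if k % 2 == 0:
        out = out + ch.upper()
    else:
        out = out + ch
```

Uppercase even positions in 'queue'
`out` takes the values: "" → "Q" → "Qu" → "QuE" → "QuEu" → "QuEuE"

Answer: "QuEuE"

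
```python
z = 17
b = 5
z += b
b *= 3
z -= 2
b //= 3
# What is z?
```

Trace:
`z = 17` → z = 17
`b = 5` → b = 5
`z += b` → z = 22
`b *= 3` → b = 15
`z -= 2` → z = 20
`b //= 3` → b = 5
So z = 20

Answer: 20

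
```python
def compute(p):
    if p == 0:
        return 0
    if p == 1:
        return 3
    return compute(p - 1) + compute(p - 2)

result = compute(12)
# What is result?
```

Build up from base cases: compute(0)=0, compute(1)=3, compute(2)=3, compute(3)=6, compute(4)=9, compute(5)=15, compute(6)=24, ..., compute(12)=432

Answer: 432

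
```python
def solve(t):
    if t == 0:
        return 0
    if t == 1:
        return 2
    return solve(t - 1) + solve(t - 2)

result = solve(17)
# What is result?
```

Build up from base cases: solve(0)=0, solve(1)=2, solve(2)=2, solve(3)=4, solve(4)=6, solve(5)=10, solve(6)=16, ..., solve(17)=3194

Answer: 3194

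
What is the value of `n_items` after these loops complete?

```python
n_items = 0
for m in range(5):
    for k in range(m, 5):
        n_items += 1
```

Upper triangle: 5 + 4 + ... + 1
`n_items` takes the values: 0 → 1 → 2 → 3 → 4 → 5 → 6 → 7 → 8 → 9 → 10 → 11 → 12 → 13 → 14 → 15

Answer: 15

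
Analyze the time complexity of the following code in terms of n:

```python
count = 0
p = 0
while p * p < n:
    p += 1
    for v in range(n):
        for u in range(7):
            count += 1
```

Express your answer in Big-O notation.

Each loop level contributes: √n × n × 1. Multiplying the contributions gives O(n√n).

Answer: O(n√n)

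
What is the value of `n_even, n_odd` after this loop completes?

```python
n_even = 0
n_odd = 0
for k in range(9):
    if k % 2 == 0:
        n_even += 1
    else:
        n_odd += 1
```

Count evens and odds in range(9)
`n_even, n_odd` takes the values: (0, 0) → (1, 0) → (1, 1) → (2, 1) → (2, 2) → (3, 2) → (3, 3) → (4, 3) → (4, 4) → (5, 4)

Answer: 5, 4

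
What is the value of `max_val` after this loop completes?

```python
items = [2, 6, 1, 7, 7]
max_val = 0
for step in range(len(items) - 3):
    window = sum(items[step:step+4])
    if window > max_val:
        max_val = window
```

Max sum of 4-element window in [2, 6, 1, 7, 7]
`max_val` takes the values: 0 → 16 → 21

Answer: 21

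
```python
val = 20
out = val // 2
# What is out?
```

Trace:
`val = 20` → val = 20
`out = val // 2` → out = 10
So out = 10

Answer: 10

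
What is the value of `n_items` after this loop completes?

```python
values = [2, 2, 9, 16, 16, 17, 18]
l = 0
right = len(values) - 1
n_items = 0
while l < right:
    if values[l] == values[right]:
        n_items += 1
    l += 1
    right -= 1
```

Count matching pairs from ends
`n_items` takes the values: 0

Answer: 0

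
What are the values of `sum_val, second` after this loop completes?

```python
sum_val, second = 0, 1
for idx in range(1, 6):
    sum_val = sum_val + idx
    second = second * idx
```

Sum and factorial of 1 to 5
`sum_val, second` takes the values: (0, 1) → (1, 1) → (3, 1) → (3, 2) → (6, 2) → (6, 6) → (10, 6) → (10, 24) → (15, 24) → (15, 120)

Answer: 15, 120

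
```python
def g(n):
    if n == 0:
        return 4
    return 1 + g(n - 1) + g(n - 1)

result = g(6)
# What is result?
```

g(n) = 1 + 2·g(n-1), g(0)=4. Closed form: (4+1)·2^6 - 1 = 319.

Answer: 319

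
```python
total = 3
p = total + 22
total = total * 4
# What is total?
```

Trace:
`total = 3` → total = 3
`p = total + 22` → p = 25
`total = total * 4` → total = 12
So total = 12

Answer: 12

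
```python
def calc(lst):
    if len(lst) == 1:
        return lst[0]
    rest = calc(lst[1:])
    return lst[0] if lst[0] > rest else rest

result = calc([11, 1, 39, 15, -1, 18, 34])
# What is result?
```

Recursive max over [11, 1, 39, 15, -1, 18, 34] = 39

Answer: 39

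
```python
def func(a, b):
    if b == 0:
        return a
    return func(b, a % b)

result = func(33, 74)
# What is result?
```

func(33, 74) -> func(74, 33) -> func(33, 8) -> func(8, 1) -> func(1, 0) -> 1

Answer: 1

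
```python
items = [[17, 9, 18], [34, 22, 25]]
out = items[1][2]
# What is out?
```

Trace:
`items = [[17, 9, 18], [34, 22, 25]]` → items = [[17, 9, 18], [34, 22, 25]]
`out = items[1][2]` → out = 25
So out = 25

Answer: 25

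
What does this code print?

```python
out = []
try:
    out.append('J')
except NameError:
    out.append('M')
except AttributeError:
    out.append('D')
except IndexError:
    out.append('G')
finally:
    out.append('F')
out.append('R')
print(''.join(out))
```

Execution trace: 'J' (try body, no exception) → 'F' (finally) → 'R' (after the try/except). Output: JFR

Answer: JFR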